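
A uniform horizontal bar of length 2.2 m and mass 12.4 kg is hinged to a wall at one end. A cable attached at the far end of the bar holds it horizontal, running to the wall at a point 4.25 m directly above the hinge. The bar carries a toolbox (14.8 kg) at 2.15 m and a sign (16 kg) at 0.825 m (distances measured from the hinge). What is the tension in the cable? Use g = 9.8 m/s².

T ≈ 294 N

About the hinge:
Beam weight: 12.4 × 9.8 = 121.5 N down at 1.1 m → arm 1.1 m, τ = 121.5 × 1.1 = 133.7 N·m clockwise.
Toolbox: 14.8 × 9.8 = 145 N down at 2.15 m → arm 2.15 m, τ = 145 × 2.15 = 311.8 N·m clockwise.
Sign: 16 × 9.8 = 156.8 N down at 0.825 m → arm 0.825 m, τ = 156.8 × 0.825 = 129.4 N·m clockwise.
Total clockwise load moment = 574.9 N·m.
The cable tension T acts at 2.2 m; only its component perpendicular to the bar, T sinθ, produces torque. sinθ = h/√(h²+d²) = 4.25/√(4.25²+2.2²) = 0.8881.
Setting net torque to zero: T × 2.2 × 0.8881 = 574.9 → T = 574.9 / 1.954 = 294 N.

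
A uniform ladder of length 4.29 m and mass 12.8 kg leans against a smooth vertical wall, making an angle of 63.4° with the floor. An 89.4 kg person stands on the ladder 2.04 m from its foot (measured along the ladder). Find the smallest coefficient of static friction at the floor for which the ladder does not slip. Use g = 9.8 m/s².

About the foot of the ladder:
Ladder weight 12.8×9.8 = 125.4 N acts at 2.145 m along the ladder; its horizontal arm is 2.145·cos63.4° = 0.9604 m → τ = 120.4 N·m clockwise.
Person: 89.4×9.8 = 876.1 N at 2.04 m → arm 0.9134 m → τ = 800.2 N·m clockwise.
Wall normal N acts horizontally at the top; its moment arm is the height L sinθ = 4.29·sin63.4° = 3.836 m, counterclockwise.
Στ = 0 ⇒ N × 3.836 = 920.6 ⇒ N = 240 N.
ΣFx = 0 ⇒ f = N_wall = 240 N. ΣFy = 0 ⇒ N_floor = 1002 N.
μ_min = f / N_floor = 240 / 1002 = 0.24.

μ_min ≈ 0.24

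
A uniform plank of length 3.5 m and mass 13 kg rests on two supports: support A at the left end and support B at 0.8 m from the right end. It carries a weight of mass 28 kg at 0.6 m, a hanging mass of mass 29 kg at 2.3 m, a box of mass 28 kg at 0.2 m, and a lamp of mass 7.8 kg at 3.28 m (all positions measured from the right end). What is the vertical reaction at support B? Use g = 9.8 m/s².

Take moments about support A.
Beam weight: 13 × 9.8 = 127.4 N down at 1.75 m → arm 1.75 m, τ = 127.4 × 1.75 = 223 N·m clockwise.
Weight: 28 × 9.8 = 274.4 N down at 0.6 m → arm 2.9 m, τ = 274.4 × 2.9 = 795.8 N·m clockwise.
Hanging mass: 29 × 9.8 = 284.2 N down at 2.3 m → arm 1.2 m, τ = 284.2 × 1.2 = 341 N·m clockwise.
Box: 28 × 9.8 = 274.4 N down at 0.2 m → arm 3.3 m, τ = 274.4 × 3.3 = 905.5 N·m clockwise.
Lamp: 7.8 × 9.8 = 76.44 N down at 3.28 m → arm 0.22 m, τ = 76.44 × 0.22 = 16.82 N·m clockwise.
Net load moment about support A = 2282 N·m clockwise.
Reaction R at support B is upward at 0.8 m, arm 2.7 m → moment R × 2.7 counterclockwise.
Balancing moments: R × 2.7 = 2282, giving R = 845 N.

R_B ≈ 845 N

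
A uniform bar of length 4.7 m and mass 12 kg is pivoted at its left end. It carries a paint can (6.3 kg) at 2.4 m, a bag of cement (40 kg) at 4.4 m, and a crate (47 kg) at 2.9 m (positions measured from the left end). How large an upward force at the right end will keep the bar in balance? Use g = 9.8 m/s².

Take moments about the left end.
Beam weight: 12 × 9.8 = 117.6 N down at 2.35 m → arm 2.35 m, τ = 117.6 × 2.35 = 276.4 N·m clockwise.
Paint can: 6.3 × 9.8 = 61.74 N down at 2.4 m → arm 2.4 m, τ = 61.74 × 2.4 = 148.2 N·m clockwise.
Bag of cement: 40 × 9.8 = 392 N down at 4.4 m → arm 4.4 m, τ = 392 × 4.4 = 1725 N·m clockwise.
Crate: 47 × 9.8 = 460.6 N down at 2.9 m → arm 2.9 m, τ = 460.6 × 2.9 = 1336 N·m clockwise.
Net moment of the loads = 3486 N·m clockwise.
The upward force F acts at the right end, arm 4.7 m, giving F × 4.7 counterclockwise.
For rotational equilibrium, F × 4.7 = 3486, so F = 3486 / 4.7 = 742 N.

F ≈ 742 N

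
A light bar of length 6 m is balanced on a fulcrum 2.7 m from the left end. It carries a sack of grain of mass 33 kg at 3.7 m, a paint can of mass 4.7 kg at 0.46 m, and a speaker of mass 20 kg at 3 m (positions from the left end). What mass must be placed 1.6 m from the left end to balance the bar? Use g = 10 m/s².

m ≈ 25.9 kg

Choose the fulcrum (at 2.7 m from the left end) as the axis so the support reaction has zero arm there.
Sack of grain: 33 × 10 = 330 N down at 3.7 m → arm 1 m, τ = 330 × 1 = 330 N·m clockwise.
Paint can: 4.7 × 10 = 47 N down at 0.46 m → arm 2.24 m, τ = 47 × 2.24 = 105.3 N·m counterclockwise.
Speaker: 20 × 10 = 200 N down at 3 m → arm 0.3 m, τ = 200 × 0.3 = 60 N·m clockwise.
Net moment of known loads = 284.7 N·m clockwise.
An unknown mass m at 1.6 m has arm 1.1 m; its moment is m·g·1.1 counterclockwise.
Setting net torque to zero: m × 10 × 1.1 = 284.7 → m = 284.7 / (10 × 1.1) = 25.9 kg.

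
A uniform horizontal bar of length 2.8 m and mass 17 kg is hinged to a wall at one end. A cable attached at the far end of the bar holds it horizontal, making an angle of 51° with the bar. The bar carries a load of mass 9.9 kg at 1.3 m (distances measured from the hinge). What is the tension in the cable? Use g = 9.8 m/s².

T ≈ 165 N

About the hinge:
Beam weight: 17 × 9.8 = 166.6 N down at 1.4 m → arm 1.4 m, τ = 166.6 × 1.4 = 233.2 N·m clockwise.
Load: 9.9 × 9.8 = 97.02 N down at 1.3 m → arm 1.3 m, τ = 97.02 × 1.3 = 126.1 N·m clockwise.
Total clockwise load moment = 359.3 N·m.
The cable tension T acts at 2.8 m; only its component perpendicular to the bar, T sinθ, produces torque. sin 51° = 0.7771.
For rotational equilibrium, T × 2.8 × 0.7771 = 359.3, so T = 359.3 / 2.176 = 165 N.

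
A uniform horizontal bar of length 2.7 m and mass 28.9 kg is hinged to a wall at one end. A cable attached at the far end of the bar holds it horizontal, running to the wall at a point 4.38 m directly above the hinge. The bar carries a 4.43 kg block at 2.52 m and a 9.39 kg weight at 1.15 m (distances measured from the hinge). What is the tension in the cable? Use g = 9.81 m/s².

Taking torques about the hinge:
Beam weight: 28.9 × 9.81 = 283.5 N down at 1.35 m → arm 1.35 m, τ = 283.5 × 1.35 = 382.7 N·m clockwise.
Block: 4.43 × 9.81 = 43.46 N down at 2.52 m → arm 2.52 m, τ = 43.46 × 2.52 = 109.5 N·m clockwise.
Weight: 9.39 × 9.81 = 92.12 N down at 1.15 m → arm 1.15 m, τ = 92.12 × 1.15 = 105.9 N·m clockwise.
Total clockwise load moment = 598.1 N·m.
The cable tension T acts at 2.7 m; only its component perpendicular to the bar, T sinθ, produces torque. sinθ = h/√(h²+d²) = 4.38/√(4.38²+2.7²) = 0.8513.
Στ = 0 ⇒ T × 2.7 × 0.8513 = 598.1 ⇒ T = 598.1 / 2.299 = 260 N.

T ≈ 260 N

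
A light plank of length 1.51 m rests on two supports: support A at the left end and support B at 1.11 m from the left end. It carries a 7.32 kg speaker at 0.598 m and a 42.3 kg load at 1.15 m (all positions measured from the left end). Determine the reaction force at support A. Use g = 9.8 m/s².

Take moments about support B.
Speaker: 7.32 × 9.8 = 71.74 N down at 0.598 m → arm 0.512 m, τ = 71.74 × 0.512 = 36.73 N·m counterclockwise.
Load: 42.3 × 9.8 = 414.5 N down at 1.15 m → arm 0.04 m, τ = 414.5 × 0.04 = 16.58 N·m clockwise.
Net load moment about support B = 20.15 N·m counterclockwise.
Reaction R at support A is upward at 0 m, arm 1.11 m → moment R × 1.11 clockwise.
For rotational equilibrium, R × 1.11 = 20.15, so R = 18.2 N.

R_A ≈ 18.2 N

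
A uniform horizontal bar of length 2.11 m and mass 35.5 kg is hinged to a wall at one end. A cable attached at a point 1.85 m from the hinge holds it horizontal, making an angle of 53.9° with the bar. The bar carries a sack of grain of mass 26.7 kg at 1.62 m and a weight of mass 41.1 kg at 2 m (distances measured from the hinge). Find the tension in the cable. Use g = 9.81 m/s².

Sum moments about the hinge (the unknown hinge reaction has zero arm there).
Beam weight: 35.5 × 9.81 = 348.3 N down at 1.055 m → arm 1.055 m, τ = 348.3 × 1.055 = 367.5 N·m clockwise.
Sack of grain: 26.7 × 9.81 = 261.9 N down at 1.62 m → arm 1.62 m, τ = 261.9 × 1.62 = 424.3 N·m clockwise.
Weight: 41.1 × 9.81 = 403.2 N down at 2 m → arm 2 m, τ = 403.2 × 2 = 806.4 N·m clockwise.
Total clockwise load moment = 1598 N·m.
The cable tension T acts at 1.85 m; only its component perpendicular to the bar, T sinθ, produces torque. sin 53.9° = 0.808.
Balancing moments: T × 1.85 × 0.808 = 1598, giving T = 1598 / 1.495 = 1070 N.

T ≈ 1070 N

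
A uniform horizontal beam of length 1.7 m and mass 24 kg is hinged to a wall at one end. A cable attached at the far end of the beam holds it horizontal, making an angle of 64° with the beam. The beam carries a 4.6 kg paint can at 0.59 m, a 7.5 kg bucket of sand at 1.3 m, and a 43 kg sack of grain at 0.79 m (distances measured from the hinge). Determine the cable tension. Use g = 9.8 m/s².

T ≈ 429 N

Sum moments about the hinge (the unknown hinge reaction has zero arm there).
Beam weight: 24 × 9.8 = 235.2 N down at 0.85 m → arm 0.85 m, τ = 235.2 × 0.85 = 199.9 N·m clockwise.
Paint can: 4.6 × 9.8 = 45.08 N down at 0.59 m → arm 0.59 m, τ = 45.08 × 0.59 = 26.6 N·m clockwise.
Bucket of sand: 7.5 × 9.8 = 73.5 N down at 1.3 m → arm 1.3 m, τ = 73.5 × 1.3 = 95.55 N·m clockwise.
Sack of grain: 43 × 9.8 = 421.4 N down at 0.79 m → arm 0.79 m, τ = 421.4 × 0.79 = 332.9 N·m clockwise.
Total clockwise load moment = 655 N·m.
The cable tension T acts at 1.7 m; only its component perpendicular to the beam, T sinθ, produces torque. sin 64° = 0.8988.
For rotational equilibrium, T × 1.7 × 0.8988 = 655, so T = 655 / 1.528 = 429 N.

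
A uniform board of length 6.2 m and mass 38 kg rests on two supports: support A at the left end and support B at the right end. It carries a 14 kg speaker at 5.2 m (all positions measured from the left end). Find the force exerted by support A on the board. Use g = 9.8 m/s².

R_A ≈ 208 N

Take moments about support B.
Beam weight: 38 × 9.8 = 372.4 N down at 3.1 m → arm 3.1 m, τ = 372.4 × 3.1 = 1154 N·m counterclockwise.
Speaker: 14 × 9.8 = 137.2 N down at 5.2 m → arm 1 m, τ = 137.2 × 1 = 137.2 N·m counterclockwise.
Net load moment about support B = 1291 N·m counterclockwise.
Reaction R at support A is upward at 0 m, arm 6.2 m → moment R × 6.2 clockwise.
Στ = 0 ⇒ R × 6.2 = 1291 ⇒ R = 208 N.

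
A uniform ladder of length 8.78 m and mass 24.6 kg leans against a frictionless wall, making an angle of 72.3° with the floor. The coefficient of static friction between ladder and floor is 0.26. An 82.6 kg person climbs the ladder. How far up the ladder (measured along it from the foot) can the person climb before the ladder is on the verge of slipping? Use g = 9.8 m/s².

d ≈ 7.98 m

Taking torques about the foot of the ladder:
Ladder weight 24.6×9.8 = 241.1 N acts at 4.39 m along the ladder; its horizontal arm is 4.39·cos72.3° = 1.335 m → τ = 321.9 N·m clockwise.
Person weight 82.6×9.8 = 809.5 N at distance d → arm d·cos72.3° → τ = 809.5·d·0.304 clockwise.
Wall normal N at the top has arm L sinθ = 8.364 m counterclockwise, so Στ = 0 gives N·8.364 = 321.9 + 246.1·d.
ΣFy = 0 ⇒ N_floor = 1051 N, so the maximum friction is μ_s·N_floor = 0.26×1051 = 273.3 N. ΣFx = 0 ⇒ N_wall = f, so at the slipping point N = 273.3 N.
Substituting: 273.3×8.364 = 321.9 + 246.1·d ⇒ d = (2286 − 321.9) / 246.1 = 7.98 m.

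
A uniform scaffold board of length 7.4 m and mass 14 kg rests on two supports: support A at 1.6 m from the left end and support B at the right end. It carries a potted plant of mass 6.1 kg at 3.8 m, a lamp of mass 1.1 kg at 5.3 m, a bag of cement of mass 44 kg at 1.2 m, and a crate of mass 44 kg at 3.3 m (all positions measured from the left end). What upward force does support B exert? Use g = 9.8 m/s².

R_B ≈ 176 N

Choose support A as the axis so its reaction then has zero moment arm.
Beam weight: 14 × 9.8 = 137.2 N down at 3.7 m → arm 2.1 m, τ = 137.2 × 2.1 = 288.1 N·m clockwise.
Potted plant: 6.1 × 9.8 = 59.78 N down at 3.8 m → arm 2.2 m, τ = 59.78 × 2.2 = 131.5 N·m clockwise.
Lamp: 1.1 × 9.8 = 10.78 N down at 5.3 m → arm 3.7 m, τ = 10.78 × 3.7 = 39.89 N·m clockwise.
Bag of cement: 44 × 9.8 = 431.2 N down at 1.2 m → arm 0.4 m, τ = 431.2 × 0.4 = 172.5 N·m counterclockwise.
Crate: 44 × 9.8 = 431.2 N down at 3.3 m → arm 1.7 m, τ = 431.2 × 1.7 = 733 N·m clockwise.
Net load moment about support A = 1020 N·m clockwise.
Reaction R at support B is upward at 7.4 m, arm 5.8 m → moment R × 5.8 counterclockwise.
Στ = 0 ⇒ R × 5.8 = 1020 ⇒ R = 176 N.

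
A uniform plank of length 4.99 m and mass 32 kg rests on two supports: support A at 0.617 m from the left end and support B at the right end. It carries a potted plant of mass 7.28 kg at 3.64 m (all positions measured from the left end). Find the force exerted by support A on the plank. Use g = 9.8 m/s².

Take moments about support B.
Beam weight: 32 × 9.8 = 313.6 N down at 2.495 m → arm 2.495 m, τ = 313.6 × 2.495 = 782.4 N·m counterclockwise.
Potted plant: 7.28 × 9.8 = 71.34 N down at 3.64 m → arm 1.35 m, τ = 71.34 × 1.35 = 96.31 N·m counterclockwise.
Net load moment about support B = 878.7 N·m counterclockwise.
Reaction R at support A is upward at 0.617 m, arm 4.373 m → moment R × 4.373 clockwise.
Setting net torque to zero: R × 4.373 = 878.7 → R = 201 N.

R_A ≈ 201 N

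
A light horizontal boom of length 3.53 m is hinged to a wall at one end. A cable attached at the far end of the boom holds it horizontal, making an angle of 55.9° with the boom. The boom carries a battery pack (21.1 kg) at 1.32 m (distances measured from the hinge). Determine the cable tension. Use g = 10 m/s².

T ≈ 95.3 N

Taking torques about the hinge:
Battery pack: 21.1 × 10 = 211 N down at 1.32 m → arm 1.32 m, τ = 211 × 1.32 = 278.5 N·m clockwise.
Total clockwise load moment = 278.5 N·m.
The cable tension T acts at 3.53 m; only its component perpendicular to the boom, T sinθ, produces torque. sin 55.9° = 0.8281.
For rotational equilibrium, T × 3.53 × 0.8281 = 278.5, so T = 278.5 / 2.923 = 95.3 N.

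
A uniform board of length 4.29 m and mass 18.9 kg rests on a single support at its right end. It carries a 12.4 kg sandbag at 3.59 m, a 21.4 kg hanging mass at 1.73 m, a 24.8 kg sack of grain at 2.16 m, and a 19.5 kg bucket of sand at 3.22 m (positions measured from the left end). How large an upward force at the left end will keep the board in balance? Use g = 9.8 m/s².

F ≈ 406 N

Sum moments about the right end (the unknown pivot reaction has zero arm there).
Beam weight: 18.9 × 9.8 = 185.2 N down at 2.145 m → arm 2.145 m, τ = 185.2 × 2.145 = 397.3 N·m counterclockwise.
Sandbag: 12.4 × 9.8 = 121.5 N down at 3.59 m → arm 0.7 m, τ = 121.5 × 0.7 = 85.05 N·m counterclockwise.
Hanging mass: 21.4 × 9.8 = 209.7 N down at 1.73 m → arm 2.56 m, τ = 209.7 × 2.56 = 536.8 N·m counterclockwise.
Sack of grain: 24.8 × 9.8 = 243 N down at 2.16 m → arm 2.13 m, τ = 243 × 2.13 = 517.6 N·m counterclockwise.
Bucket of sand: 19.5 × 9.8 = 191.1 N down at 3.22 m → arm 1.07 m, τ = 191.1 × 1.07 = 204.5 N·m counterclockwise.
Net moment of the loads = 1741 N·m counterclockwise.
The upward force F acts at the left end, arm 4.29 m, giving F × 4.29 clockwise.
Στ = 0 ⇒ F × 4.29 = 1741 ⇒ F = 1741 / 4.29 = 406 N.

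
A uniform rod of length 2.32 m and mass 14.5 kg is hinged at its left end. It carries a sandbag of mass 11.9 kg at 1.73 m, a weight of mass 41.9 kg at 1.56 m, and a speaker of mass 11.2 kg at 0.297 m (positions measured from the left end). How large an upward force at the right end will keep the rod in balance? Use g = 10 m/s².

Sum moments about the left end (the unknown pivot reaction has zero arm there).
Beam weight: 14.5 × 10 = 145 N down at 1.16 m → arm 1.16 m, τ = 145 × 1.16 = 168.2 N·m clockwise.
Sandbag: 11.9 × 10 = 119 N down at 1.73 m → arm 1.73 m, τ = 119 × 1.73 = 205.9 N·m clockwise.
Weight: 41.9 × 10 = 419 N down at 1.56 m → arm 1.56 m, τ = 419 × 1.56 = 653.6 N·m clockwise.
Speaker: 11.2 × 10 = 112 N down at 0.297 m → arm 0.297 m, τ = 112 × 0.297 = 33.26 N·m clockwise.
Net moment of the loads = 1061 N·m clockwise.
The upward force F acts at the right end, arm 2.32 m, giving F × 2.32 counterclockwise.
Balancing moments: F × 2.32 = 1061, giving F = 1061 / 2.32 = 457 N.

F ≈ 457 N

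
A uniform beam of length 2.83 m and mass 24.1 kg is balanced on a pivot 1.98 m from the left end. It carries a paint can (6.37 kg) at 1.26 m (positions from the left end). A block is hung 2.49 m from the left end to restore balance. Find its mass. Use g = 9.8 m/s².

m ≈ 35.7 kg

Sum moments about the pivot (at 1.98 m from the left end) (the support reaction has zero arm there).
Beam weight: 24.1 × 9.8 = 236.2 N down at 1.415 m → arm 0.565 m, τ = 236.2 × 0.565 = 133.5 N·m counterclockwise.
Paint can: 6.37 × 9.8 = 62.43 N down at 1.26 m → arm 0.72 m, τ = 62.43 × 0.72 = 44.95 N·m counterclockwise.
Net moment of known loads = 178.4 N·m counterclockwise.
An unknown mass m at 2.49 m has arm 0.51 m; its moment is m·g·0.51 clockwise.
Balancing moments: m × 9.8 × 0.51 = 178.4, giving m = 178.4 / (9.8 × 0.51) = 35.7 kg.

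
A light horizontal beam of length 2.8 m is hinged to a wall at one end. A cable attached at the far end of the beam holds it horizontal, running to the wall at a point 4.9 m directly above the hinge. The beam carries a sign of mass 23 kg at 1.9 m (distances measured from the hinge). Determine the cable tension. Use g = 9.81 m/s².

T ≈ 176 N

Taking torques about the hinge:
Sign: 23 × 9.81 = 225.6 N down at 1.9 m → arm 1.9 m, τ = 225.6 × 1.9 = 428.6 N·m clockwise.
Total clockwise load moment = 428.6 N·m.
The cable tension T acts at 2.8 m; only its component perpendicular to the beam, T sinθ, produces torque. sinθ = h/√(h²+d²) = 4.9/√(4.9²+2.8²) = 0.8682.
Στ = 0 ⇒ T × 2.8 × 0.8682 = 428.6 ⇒ T = 428.6 / 2.431 = 176 N.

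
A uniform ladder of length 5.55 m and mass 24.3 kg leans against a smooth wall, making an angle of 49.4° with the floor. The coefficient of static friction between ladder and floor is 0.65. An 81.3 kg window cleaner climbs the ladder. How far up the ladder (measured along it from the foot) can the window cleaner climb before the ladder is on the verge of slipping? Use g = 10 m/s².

d ≈ 4.64 m

About the foot of the ladder:
Ladder weight 24.3×10 = 243 N acts at 2.775 m along the ladder; its horizontal arm is 2.775·cos49.4° = 1.806 m → τ = 438.9 N·m clockwise.
Window cleaner weight 81.3×10 = 813 N at distance d → arm d·cos49.4° → τ = 813·d·0.6508 clockwise.
Wall normal N at the top has arm L sinθ = 4.214 m counterclockwise, so Στ = 0 gives N·4.214 = 438.9 + 529.1·d.
ΣFy = 0 ⇒ N_floor = 1056 N, so the maximum friction is μ_s·N_floor = 0.65×1056 = 686.4 N. ΣFx = 0 ⇒ N_wall = f, so at the slipping point N = 686.4 N.
Substituting: 686.4×4.214 = 438.9 + 529.1·d ⇒ d = (2892 − 438.9) / 529.1 = 4.64 m.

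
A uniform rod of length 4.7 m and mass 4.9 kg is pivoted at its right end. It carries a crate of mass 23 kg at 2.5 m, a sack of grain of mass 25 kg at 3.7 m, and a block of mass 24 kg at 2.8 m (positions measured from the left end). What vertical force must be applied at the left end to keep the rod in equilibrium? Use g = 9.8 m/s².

F ≈ 277 N

Choose the right end as the axis so the unknown pivot reaction has zero arm there.
Beam weight: 4.9 × 9.8 = 48.02 N down at 2.35 m → arm 2.35 m, τ = 48.02 × 2.35 = 112.8 N·m counterclockwise.
Crate: 23 × 9.8 = 225.4 N down at 2.5 m → arm 2.2 m, τ = 225.4 × 2.2 = 495.9 N·m counterclockwise.
Sack of grain: 25 × 9.8 = 245 N down at 3.7 m → arm 1 m, τ = 245 × 1 = 245 N·m counterclockwise.
Block: 24 × 9.8 = 235.2 N down at 2.8 m → arm 1.9 m, τ = 235.2 × 1.9 = 446.9 N·m counterclockwise.
Net moment of the loads = 1301 N·m counterclockwise.
The upward force F acts at the left end, arm 4.7 m, giving F × 4.7 clockwise.
For rotational equilibrium, F × 4.7 = 1301, so F = 1301 / 4.7 = 277 N.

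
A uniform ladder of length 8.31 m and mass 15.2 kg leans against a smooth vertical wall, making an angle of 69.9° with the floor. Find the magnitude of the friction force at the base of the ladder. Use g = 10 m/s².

Choose the foot of the ladder as the axis so the floor normal and friction both act there and drop out.
Ladder weight 15.2×10 = 152 N acts at 4.155 m along the ladder; its horizontal arm is 4.155·cos69.9° = 1.428 m → τ = 217.1 N·m clockwise.
Wall normal N acts horizontally at the top; its moment arm is the height L sinθ = 8.31·sin69.9° = 7.804 m, counterclockwise.
Στ = 0 ⇒ N × 7.804 = 217.1 ⇒ N = 27.8 N.
ΣFx = 0: friction at the foot balances the wall's push, so f = N_wall = 27.8 N.

f ≈ 27.8 N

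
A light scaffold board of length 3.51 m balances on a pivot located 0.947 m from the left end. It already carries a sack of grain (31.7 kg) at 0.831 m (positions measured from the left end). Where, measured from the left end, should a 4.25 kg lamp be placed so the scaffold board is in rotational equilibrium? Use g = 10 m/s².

Sum moments about the pivot (at 0.947 m from the left end) (the support reaction has zero arm there).
Sack of grain: 31.7 × 10 = 317 N down at 0.831 m → arm 0.116 m, τ = 317 × 0.116 = 36.77 N·m counterclockwise.
Net moment of existing loads = 36.77 N·m counterclockwise.
The lamp weighs 4.25 × 10 = 42.5 N and must supply an equal clockwise moment, so its lever arm about the pivot is 36.77 / 42.5 = 0.865 m.
That puts it at 0.947 + 0.865 = 1.81 m from the left end.

x ≈ 1.81 m from the left end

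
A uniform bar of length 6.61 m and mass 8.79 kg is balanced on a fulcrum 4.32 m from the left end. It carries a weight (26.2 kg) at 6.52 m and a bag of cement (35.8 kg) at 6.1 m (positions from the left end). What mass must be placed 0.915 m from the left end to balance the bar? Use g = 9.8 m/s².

Choose the fulcrum (at 4.32 m from the left end) as the axis so the support reaction has zero arm there.
Beam weight: 8.79 × 9.8 = 86.14 N down at 3.305 m → arm 1.015 m, τ = 86.14 × 1.015 = 87.43 N·m counterclockwise.
Weight: 26.2 × 9.8 = 256.8 N down at 6.52 m → arm 2.2 m, τ = 256.8 × 2.2 = 565 N·m clockwise.
Bag of cement: 35.8 × 9.8 = 350.8 N down at 6.1 m → arm 1.78 m, τ = 350.8 × 1.78 = 624.4 N·m clockwise.
Net moment of known loads = 1102 N·m clockwise.
An unknown mass m at 0.915 m has arm 3.405 m; its moment is m·g·3.405 counterclockwise.
For rotational equilibrium, m × 9.8 × 3.405 = 1102, so m = 1102 / (9.8 × 3.405) = 33 kg.

m ≈ 33 kg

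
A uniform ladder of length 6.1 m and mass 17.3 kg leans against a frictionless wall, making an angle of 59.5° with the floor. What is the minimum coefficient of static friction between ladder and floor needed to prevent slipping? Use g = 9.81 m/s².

Taking torques about the foot of the ladder:
Ladder weight 17.3×9.81 = 169.7 N acts at 3.05 m along the ladder; its horizontal arm is 3.05·cos59.5° = 1.548 m → τ = 262.7 N·m clockwise.
Wall normal N acts horizontally at the top; its moment arm is the height L sinθ = 6.1·sin59.5° = 5.256 m, counterclockwise.
For rotational equilibrium, N × 5.256 = 262.7, so N = 49.98 N.
ΣFx = 0 ⇒ f = N_wall = 49.98 N. ΣFy = 0 ⇒ N_floor = 169.7 N.
μ_min = f / N_floor = 49.98 / 169.7 = 0.295.

μ_min ≈ 0.295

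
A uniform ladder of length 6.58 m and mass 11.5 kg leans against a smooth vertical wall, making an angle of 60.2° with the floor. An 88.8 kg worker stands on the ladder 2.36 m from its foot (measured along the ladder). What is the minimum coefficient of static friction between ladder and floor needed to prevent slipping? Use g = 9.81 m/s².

Taking torques about the foot of the ladder:
Ladder weight 11.5×9.81 = 112.8 N acts at 3.29 m along the ladder; its horizontal arm is 3.29·cos60.2° = 1.635 m → τ = 184.4 N·m clockwise.
Worker: 88.8×9.81 = 871.1 N at 2.36 m → arm 1.173 m → τ = 1022 N·m clockwise.
Wall normal N acts horizontally at the top; its moment arm is the height L sinθ = 6.58·sin60.2° = 5.71 m, counterclockwise.
Setting net torque to zero: N × 5.71 = 1206 → N = 211.2 N.
ΣFx = 0 ⇒ f = N_wall = 211.2 N. ΣFy = 0 ⇒ N_floor = 983.9 N.
μ_min = f / N_floor = 211.2 / 983.9 = 0.215.

μ_min ≈ 0.215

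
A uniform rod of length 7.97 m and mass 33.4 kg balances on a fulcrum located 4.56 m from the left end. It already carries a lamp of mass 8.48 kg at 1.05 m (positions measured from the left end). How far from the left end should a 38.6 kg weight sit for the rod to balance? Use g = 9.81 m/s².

x ≈ 5.83 m from the left end

Sum moments about the fulcrum (at 4.56 m from the left end) (the support reaction has zero arm there).
Beam weight: 33.4 × 9.81 = 327.7 N down at 3.985 m → arm 0.575 m, τ = 327.7 × 0.575 = 188.4 N·m counterclockwise.
Lamp: 8.48 × 9.81 = 83.19 N down at 1.05 m → arm 3.51 m, τ = 83.19 × 3.51 = 292 N·m counterclockwise.
Net moment of existing loads = 480.4 N·m counterclockwise.
The weight weighs 38.6 × 9.81 = 378.7 N and must supply an equal clockwise moment, so its lever arm about the fulcrum is 480.4 / 378.7 = 1.27 m.
That puts it at 4.56 + 1.27 = 5.83 m from the left end.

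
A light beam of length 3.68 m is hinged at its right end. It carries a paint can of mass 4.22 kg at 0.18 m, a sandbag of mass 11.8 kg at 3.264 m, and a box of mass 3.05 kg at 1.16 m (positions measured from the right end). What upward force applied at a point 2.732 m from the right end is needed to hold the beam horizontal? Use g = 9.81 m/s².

Take moments about the right end.
Paint can: 4.22 × 9.81 = 41.4 N down at 0.18 m → arm 0.18 m, τ = 41.4 × 0.18 = 7.452 N·m counterclockwise.
Sandbag: 11.8 × 9.81 = 115.8 N down at 3.264 m → arm 3.264 m, τ = 115.8 × 3.264 = 378 N·m counterclockwise.
Box: 3.05 × 9.81 = 29.92 N down at 1.16 m → arm 1.16 m, τ = 29.92 × 1.16 = 34.71 N·m counterclockwise.
Net moment of the loads = 420.2 N·m counterclockwise.
The upward force F acts at a point 2.732 m from the right end, arm 2.732 m, giving F × 2.732 clockwise.
For rotational equilibrium, F × 2.732 = 420.2, so F = 420.2 / 2.732 = 154 N.

F ≈ 154 N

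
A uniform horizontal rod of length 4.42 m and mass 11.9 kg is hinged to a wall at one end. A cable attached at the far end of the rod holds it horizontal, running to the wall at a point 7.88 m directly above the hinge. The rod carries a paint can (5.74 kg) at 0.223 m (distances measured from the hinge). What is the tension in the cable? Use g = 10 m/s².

Sum moments about the hinge (the unknown hinge reaction has zero arm there).
Beam weight: 11.9 × 10 = 119 N down at 2.21 m → arm 2.21 m, τ = 119 × 2.21 = 263 N·m clockwise.
Paint can: 5.74 × 10 = 57.4 N down at 0.223 m → arm 0.223 m, τ = 57.4 × 0.223 = 12.8 N·m clockwise.
Total clockwise load moment = 275.8 N·m.
The cable tension T acts at 4.42 m; only its component perpendicular to the rod, T sinθ, produces torque. sinθ = h/√(h²+d²) = 7.88/√(7.88²+4.42²) = 0.8722.
Setting net torque to zero: T × 4.42 × 0.8722 = 275.8 → T = 275.8 / 3.855 = 71.5 N.

T ≈ 71.5 N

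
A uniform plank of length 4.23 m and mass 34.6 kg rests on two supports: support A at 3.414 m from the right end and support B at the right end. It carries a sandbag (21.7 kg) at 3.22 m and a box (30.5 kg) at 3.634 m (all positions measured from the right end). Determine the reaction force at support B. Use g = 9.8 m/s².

R_B ≈ 122 N

Choose support A as the axis so its reaction then has zero moment arm.
Beam weight: 34.6 × 9.8 = 339.1 N down at 2.115 m → arm 1.299 m, τ = 339.1 × 1.299 = 440.5 N·m clockwise.
Sandbag: 21.7 × 9.8 = 212.7 N down at 3.22 m → arm 0.194 m, τ = 212.7 × 0.194 = 41.26 N·m clockwise.
Box: 30.5 × 9.8 = 298.9 N down at 3.634 m → arm 0.22 m, τ = 298.9 × 0.22 = 65.76 N·m counterclockwise.
Net load moment about support A = 416 N·m clockwise.
Reaction R at support B is upward at 0 m, arm 3.414 m → moment R × 3.414 counterclockwise.
Στ = 0 ⇒ R × 3.414 = 416 ⇒ R = 122 N.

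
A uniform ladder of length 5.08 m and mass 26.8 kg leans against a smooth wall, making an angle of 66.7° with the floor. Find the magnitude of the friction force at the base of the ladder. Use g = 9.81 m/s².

Sum moments about the foot of the ladder (the floor normal and friction both act there and drop out).
Ladder weight 26.8×9.81 = 262.9 N acts at 2.54 m along the ladder; its horizontal arm is 2.54·cos66.7° = 1.005 m → τ = 264.2 N·m clockwise.
Wall normal N acts horizontally at the top; its moment arm is the height L sinθ = 5.08·sin66.7° = 4.666 m, counterclockwise.
For rotational equilibrium, N × 4.666 = 264.2, so N = 56.6 N.
ΣFx = 0: friction at the foot balances the wall's push, so f = N_wall = 56.6 N.

f ≈ 56.6 N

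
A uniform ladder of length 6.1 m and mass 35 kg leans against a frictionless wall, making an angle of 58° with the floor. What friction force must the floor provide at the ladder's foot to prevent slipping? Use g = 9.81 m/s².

f ≈ 107 N

Sum moments about the foot of the ladder (the floor normal and friction both act there and drop out).
Ladder weight 35×9.81 = 343.4 N acts at 3.05 m along the ladder; its horizontal arm is 3.05·cos58° = 1.616 m → τ = 554.9 N·m clockwise.
Wall normal N acts horizontally at the top; its moment arm is the height L sinθ = 6.1·sin58° = 5.173 m, counterclockwise.
For rotational equilibrium, N × 5.173 = 554.9, so N = 107 N.
ΣFx = 0: friction at the foot balances the wall's push, so f = N_wall = 107 N.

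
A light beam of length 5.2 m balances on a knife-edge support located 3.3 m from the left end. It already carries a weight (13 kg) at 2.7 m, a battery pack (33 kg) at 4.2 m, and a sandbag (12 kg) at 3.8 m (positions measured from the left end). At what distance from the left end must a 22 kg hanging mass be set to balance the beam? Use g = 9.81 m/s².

x ≈ 2.03 m from the left end

Choose the knife-edge support (at 3.3 m from the left end) as the axis so the support reaction has zero arm there.
Weight: 13 × 9.81 = 127.5 N down at 2.7 m → arm 0.6 m, τ = 127.5 × 0.6 = 76.5 N·m counterclockwise.
Battery pack: 33 × 9.81 = 323.7 N down at 4.2 m → arm 0.9 m, τ = 323.7 × 0.9 = 291.3 N·m clockwise.
Sandbag: 12 × 9.81 = 117.7 N down at 3.8 m → arm 0.5 m, τ = 117.7 × 0.5 = 58.85 N·m clockwise.
Net moment of existing loads = 273.7 N·m clockwise.
The hanging mass weighs 22 × 9.81 = 215.8 N and must supply an equal counterclockwise moment, so its lever arm about the knife-edge support is 273.7 / 215.8 = 1.27 m.
That puts it at 3.3 − 1.27 = 2.03 m from the left end.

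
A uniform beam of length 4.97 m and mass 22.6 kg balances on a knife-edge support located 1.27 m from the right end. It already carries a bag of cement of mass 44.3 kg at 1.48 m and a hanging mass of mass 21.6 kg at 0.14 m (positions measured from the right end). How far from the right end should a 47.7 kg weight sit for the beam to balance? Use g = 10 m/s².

Taking torques about the knife-edge support (at 1.27 m from the right end):
Beam weight: 22.6 × 10 = 226 N down at 2.485 m → arm 1.215 m, τ = 226 × 1.215 = 274.6 N·m counterclockwise.
Bag of cement: 44.3 × 10 = 443 N down at 1.48 m → arm 0.21 m, τ = 443 × 0.21 = 93.03 N·m counterclockwise.
Hanging mass: 21.6 × 10 = 216 N down at 0.14 m → arm 1.13 m, τ = 216 × 1.13 = 244.1 N·m clockwise.
Net moment of existing loads = 123.5 N·m counterclockwise.
The weight weighs 47.7 × 10 = 477 N and must supply an equal clockwise moment, so its lever arm about the knife-edge support is 123.5 / 477 = 0.259 m.
That puts it at 1.27 − 0.259 = 1.01 m from the right end.

x ≈ 1.01 m from the right end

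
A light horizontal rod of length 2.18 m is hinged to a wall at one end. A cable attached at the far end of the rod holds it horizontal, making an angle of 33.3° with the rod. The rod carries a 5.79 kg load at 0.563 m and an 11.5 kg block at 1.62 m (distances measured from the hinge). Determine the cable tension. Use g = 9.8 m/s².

T ≈ 179 N

Take moments about the hinge.
Load: 5.79 × 9.8 = 56.74 N down at 0.563 m → arm 0.563 m, τ = 56.74 × 0.563 = 31.94 N·m clockwise.
Block: 11.5 × 9.8 = 112.7 N down at 1.62 m → arm 1.62 m, τ = 112.7 × 1.62 = 182.6 N·m clockwise.
Total clockwise load moment = 214.5 N·m.
The cable tension T acts at 2.18 m; only its component perpendicular to the rod, T sinθ, produces torque. sin 33.3° = 0.549.
Balancing moments: T × 2.18 × 0.549 = 214.5, giving T = 214.5 / 1.197 = 179 N.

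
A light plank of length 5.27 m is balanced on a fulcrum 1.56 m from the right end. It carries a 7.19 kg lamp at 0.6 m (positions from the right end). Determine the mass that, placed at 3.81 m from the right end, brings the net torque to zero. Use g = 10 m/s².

Sum moments about the fulcrum (at 1.56 m from the right end) (the support reaction has zero arm there).
Lamp: 7.19 × 10 = 71.9 N down at 0.6 m → arm 0.96 m, τ = 71.9 × 0.96 = 69.02 N·m clockwise.
Net moment of known loads = 69.02 N·m clockwise.
An unknown mass m at 3.81 m has arm 2.25 m; its moment is m·g·2.25 counterclockwise.
Στ = 0 ⇒ m × 10 × 2.25 = 69.02 ⇒ m = 69.02 / (10 × 2.25) = 3.07 kg.

m ≈ 3.07 kg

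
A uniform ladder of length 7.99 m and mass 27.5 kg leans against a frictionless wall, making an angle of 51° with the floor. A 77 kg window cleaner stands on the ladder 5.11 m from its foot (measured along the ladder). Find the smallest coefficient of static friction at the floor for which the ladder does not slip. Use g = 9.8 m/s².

Sum moments about the foot of the ladder (the floor normal and friction both act there and drop out).
Ladder weight 27.5×9.8 = 269.5 N acts at 3.995 m along the ladder; its horizontal arm is 3.995·cos51° = 2.514 m → τ = 677.5 N·m clockwise.
Window cleaner: 77×9.8 = 754.6 N at 5.11 m → arm 3.216 m → τ = 2427 N·m clockwise.
Wall normal N acts horizontally at the top; its moment arm is the height L sinθ = 7.99·sin51° = 6.209 m, counterclockwise.
Στ = 0 ⇒ N × 6.209 = 3104 ⇒ N = 499.9 N.
ΣFx = 0 ⇒ f = N_wall = 499.9 N. ΣFy = 0 ⇒ N_floor = 1024 N.
μ_min = f / N_floor = 499.9 / 1024 = 0.488.

μ_min ≈ 0.488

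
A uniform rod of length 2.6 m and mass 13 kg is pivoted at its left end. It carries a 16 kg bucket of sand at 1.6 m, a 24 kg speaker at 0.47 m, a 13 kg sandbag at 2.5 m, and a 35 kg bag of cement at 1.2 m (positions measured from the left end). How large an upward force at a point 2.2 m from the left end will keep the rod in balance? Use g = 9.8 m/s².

Take moments about the left end.
Beam weight: 13 × 9.8 = 127.4 N down at 1.3 m → arm 1.3 m, τ = 127.4 × 1.3 = 165.6 N·m clockwise.
Bucket of sand: 16 × 9.8 = 156.8 N down at 1.6 m → arm 1.6 m, τ = 156.8 × 1.6 = 250.9 N·m clockwise.
Speaker: 24 × 9.8 = 235.2 N down at 0.47 m → arm 0.47 m, τ = 235.2 × 0.47 = 110.5 N·m clockwise.
Sandbag: 13 × 9.8 = 127.4 N down at 2.5 m → arm 2.5 m, τ = 127.4 × 2.5 = 318.5 N·m clockwise.
Bag of cement: 35 × 9.8 = 343 N down at 1.2 m → arm 1.2 m, τ = 343 × 1.2 = 411.6 N·m clockwise.
Net moment of the loads = 1257 N·m clockwise.
The upward force F acts at a point 2.2 m from the left end, arm 2.2 m, giving F × 2.2 counterclockwise.
For rotational equilibrium, F × 2.2 = 1257, so F = 1257 / 2.2 = 571 N.

F ≈ 571 N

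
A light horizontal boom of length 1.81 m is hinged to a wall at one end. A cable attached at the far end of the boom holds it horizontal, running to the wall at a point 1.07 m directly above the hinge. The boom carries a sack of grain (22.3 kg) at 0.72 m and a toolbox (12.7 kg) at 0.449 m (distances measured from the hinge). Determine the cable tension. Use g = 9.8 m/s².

Sum moments about the hinge (the unknown hinge reaction has zero arm there).
Sack of grain: 22.3 × 9.8 = 218.5 N down at 0.72 m → arm 0.72 m, τ = 218.5 × 0.72 = 157.3 N·m clockwise.
Toolbox: 12.7 × 9.8 = 124.5 N down at 0.449 m → arm 0.449 m, τ = 124.5 × 0.449 = 55.9 N·m clockwise.
Total clockwise load moment = 213.2 N·m.
The cable tension T acts at 1.81 m; only its component perpendicular to the boom, T sinθ, produces torque. sinθ = h/√(h²+d²) = 1.07/√(1.07²+1.81²) = 0.5089.
For rotational equilibrium, T × 1.81 × 0.5089 = 213.2, so T = 213.2 / 0.9211 = 231 N.

T ≈ 231 N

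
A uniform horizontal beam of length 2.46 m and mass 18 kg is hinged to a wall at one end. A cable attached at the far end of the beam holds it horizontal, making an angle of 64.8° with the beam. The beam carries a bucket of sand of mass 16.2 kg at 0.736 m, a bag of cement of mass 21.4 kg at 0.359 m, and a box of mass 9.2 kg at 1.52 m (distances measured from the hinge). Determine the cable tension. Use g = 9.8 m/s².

T ≈ 245 N

Taking torques about the hinge:
Beam weight: 18 × 9.8 = 176.4 N down at 1.23 m → arm 1.23 m, τ = 176.4 × 1.23 = 217 N·m clockwise.
Bucket of sand: 16.2 × 9.8 = 158.8 N down at 0.736 m → arm 0.736 m, τ = 158.8 × 0.736 = 116.9 N·m clockwise.
Bag of cement: 21.4 × 9.8 = 209.7 N down at 0.359 m → arm 0.359 m, τ = 209.7 × 0.359 = 75.28 N·m clockwise.
Box: 9.2 × 9.8 = 90.16 N down at 1.52 m → arm 1.52 m, τ = 90.16 × 1.52 = 137 N·m clockwise.
Total clockwise load moment = 546.2 N·m.
The cable tension T acts at 2.46 m; only its component perpendicular to the beam, T sinθ, produces torque. sin 64.8° = 0.9048.
Στ = 0 ⇒ T × 2.46 × 0.9048 = 546.2 ⇒ T = 546.2 / 2.226 = 245 N.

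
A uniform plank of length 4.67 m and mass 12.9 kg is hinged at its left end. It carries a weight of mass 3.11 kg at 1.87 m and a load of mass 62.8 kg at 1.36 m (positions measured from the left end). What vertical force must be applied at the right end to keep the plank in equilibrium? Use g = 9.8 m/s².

About the left end:
Beam weight: 12.9 × 9.8 = 126.4 N down at 2.335 m → arm 2.335 m, τ = 126.4 × 2.335 = 295.1 N·m clockwise.
Weight: 3.11 × 9.8 = 30.48 N down at 1.87 m → arm 1.87 m, τ = 30.48 × 1.87 = 57 N·m clockwise.
Load: 62.8 × 9.8 = 615.4 N down at 1.36 m → arm 1.36 m, τ = 615.4 × 1.36 = 836.9 N·m clockwise.
Net moment of the loads = 1189 N·m clockwise.
The upward force F acts at the right end, arm 4.67 m, giving F × 4.67 counterclockwise.
Balancing moments: F × 4.67 = 1189, giving F = 1189 / 4.67 = 255 N.

F ≈ 255 N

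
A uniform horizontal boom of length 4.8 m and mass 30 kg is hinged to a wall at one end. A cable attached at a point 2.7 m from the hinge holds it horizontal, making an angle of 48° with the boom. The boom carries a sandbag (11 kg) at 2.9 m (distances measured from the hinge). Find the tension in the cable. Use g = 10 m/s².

T ≈ 518 N

Choose the hinge as the axis so the unknown hinge reaction has zero arm there.
Beam weight: 30 × 10 = 300 N down at 2.4 m → arm 2.4 m, τ = 300 × 2.4 = 720 N·m clockwise.
Sandbag: 11 × 10 = 110 N down at 2.9 m → arm 2.9 m, τ = 110 × 2.9 = 319 N·m clockwise.
Total clockwise load moment = 1039 N·m.
The cable tension T acts at 2.7 m; only its component perpendicular to the boom, T sinθ, produces torque. sin 48° = 0.7431.
For rotational equilibrium, T × 2.7 × 0.7431 = 1039, so T = 1039 / 2.006 = 518 N.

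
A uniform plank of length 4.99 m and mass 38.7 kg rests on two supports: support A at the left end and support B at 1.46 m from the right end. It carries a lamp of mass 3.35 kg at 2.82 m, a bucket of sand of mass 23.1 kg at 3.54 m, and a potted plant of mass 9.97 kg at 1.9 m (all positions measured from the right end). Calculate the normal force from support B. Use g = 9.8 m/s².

Taking torques about support A:
Beam weight: 38.7 × 9.8 = 379.3 N down at 2.495 m → arm 2.495 m, τ = 379.3 × 2.495 = 946.4 N·m clockwise.
Lamp: 3.35 × 9.8 = 32.83 N down at 2.82 m → arm 2.17 m, τ = 32.83 × 2.17 = 71.24 N·m clockwise.
Bucket of sand: 23.1 × 9.8 = 226.4 N down at 3.54 m → arm 1.45 m, τ = 226.4 × 1.45 = 328.3 N·m clockwise.
Potted plant: 9.97 × 9.8 = 97.71 N down at 1.9 m → arm 3.09 m, τ = 97.71 × 3.09 = 301.9 N·m clockwise.
Net load moment about support A = 1648 N·m clockwise.
Reaction R at support B is upward at 1.46 m, arm 3.53 m → moment R × 3.53 counterclockwise.
Setting net torque to zero: R × 3.53 = 1648 → R = 467 N.

R_B ≈ 467 N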